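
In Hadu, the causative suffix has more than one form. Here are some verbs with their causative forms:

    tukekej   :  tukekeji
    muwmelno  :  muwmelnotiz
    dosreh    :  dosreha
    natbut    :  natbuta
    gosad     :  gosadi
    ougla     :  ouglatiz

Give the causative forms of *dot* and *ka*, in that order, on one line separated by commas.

dota, katiz

Looking at the final sound of each stem: -a when the stem ends in a voiceless consonant (*dosreh*, *natbut*); -i when the stem ends in a voiced consonant (*tukekej*, *gosad*); -tiz when the stem ends in a vowel (*muwmelno*, *ougla*).
The final sound of *dot* is /t/, which is a voiceless consonant, so the suffix is -a, giving *dota*.
Since the final sound of *ka* is /a/ (a vowel), it takes -tiz, giving *katiz*.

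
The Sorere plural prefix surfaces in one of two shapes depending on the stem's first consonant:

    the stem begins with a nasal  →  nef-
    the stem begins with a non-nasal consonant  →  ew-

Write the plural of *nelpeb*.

Since the first consonant of *nelpeb* is /n/ (a nasal), it takes nef-, giving *nefnelpeb*.

nefnelpeb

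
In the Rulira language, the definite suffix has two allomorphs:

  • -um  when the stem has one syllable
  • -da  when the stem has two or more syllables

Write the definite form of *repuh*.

*repuh* (2 syllables) → -da → *repuhda*.

repuhda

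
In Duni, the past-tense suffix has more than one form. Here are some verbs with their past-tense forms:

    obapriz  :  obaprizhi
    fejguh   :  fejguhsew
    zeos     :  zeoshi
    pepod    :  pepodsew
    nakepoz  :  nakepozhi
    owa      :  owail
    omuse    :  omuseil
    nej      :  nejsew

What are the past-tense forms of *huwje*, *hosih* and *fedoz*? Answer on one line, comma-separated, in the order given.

The alternation tracks the final sound of the stem — -hi when the stem ends in a sibilant (*obapriz*, *zeos*, *nakepoz*); -sew when the stem ends in a non-sibilant consonant (*fejguh*, *pepod*, *nej*); -il when the stem ends in a vowel (*owa*, *omuse*).
The final sound of *huwje* is /e/, which is a vowel, so the suffix is -il, giving *huwjeil*.
*hosih* — final sound /h/ (a non-sibilant consonant) → -sew → *hosihsew*.
Since the final sound of *fedoz* is /z/ (a sibilant), it takes -hi, giving *fedozhi*.

huwjeil, hosihsew, fedozhi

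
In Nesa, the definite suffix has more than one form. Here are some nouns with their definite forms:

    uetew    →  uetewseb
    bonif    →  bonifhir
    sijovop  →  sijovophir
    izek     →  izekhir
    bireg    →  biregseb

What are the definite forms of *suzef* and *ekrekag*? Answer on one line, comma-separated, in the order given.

suzefhir, ekrekagseb

Looking at the final consonant of each stem: -hir when the stem ends in a voiceless consonant (*bonif*, *sijovop*, *izek*); -seb when the stem ends in a voiced consonant (*uetew*, *bireg*).
Since the final consonant of *suzef* is /f/ (voiceless), it takes -hir, giving *suzefhir*.
*ekrekag*: final consonant = /g/, voiced → -seb → *ekrekagseb*.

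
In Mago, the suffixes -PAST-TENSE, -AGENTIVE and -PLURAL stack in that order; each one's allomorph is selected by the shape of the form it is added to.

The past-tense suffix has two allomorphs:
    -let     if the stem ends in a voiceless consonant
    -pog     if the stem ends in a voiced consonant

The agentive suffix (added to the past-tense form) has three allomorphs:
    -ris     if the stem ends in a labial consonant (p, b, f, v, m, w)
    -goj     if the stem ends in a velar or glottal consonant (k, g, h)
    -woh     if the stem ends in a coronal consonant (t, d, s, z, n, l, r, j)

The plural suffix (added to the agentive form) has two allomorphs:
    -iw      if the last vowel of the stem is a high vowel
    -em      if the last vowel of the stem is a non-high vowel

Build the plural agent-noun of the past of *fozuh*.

fozuhletwohem

*fozuh*: final consonant = /h/, voiceless → -let → *fozuhlet*.
The past-tense form *fozuhlet*: final consonant = /t/, coronal → -woh → *fozuhletwoh*.
Since the last vowel of the agentive form *fozuhletwoh* is /o/ (a non-high vowel), it takes -em, giving *fozuhletwohem*.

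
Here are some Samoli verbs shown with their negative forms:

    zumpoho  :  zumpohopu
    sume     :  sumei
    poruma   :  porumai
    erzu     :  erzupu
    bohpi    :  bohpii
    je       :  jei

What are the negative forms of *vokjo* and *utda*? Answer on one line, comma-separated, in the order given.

vokjopu, utdai

The suffix is conditioned by the last vowel: -pu when the last vowel of the stem is a rounded vowel (*zumpoho*, *erzu*); -i when the last vowel of the stem is an unrounded vowel (*sume*, *poruma*, *bohpi*, *je*).
*vokjo* — last vowel /o/ (a rounded vowel) → -pu → *vokjopu*.
Since the last vowel of *utda* is /a/ (an unrounded vowel), it takes -i, giving *utdai*.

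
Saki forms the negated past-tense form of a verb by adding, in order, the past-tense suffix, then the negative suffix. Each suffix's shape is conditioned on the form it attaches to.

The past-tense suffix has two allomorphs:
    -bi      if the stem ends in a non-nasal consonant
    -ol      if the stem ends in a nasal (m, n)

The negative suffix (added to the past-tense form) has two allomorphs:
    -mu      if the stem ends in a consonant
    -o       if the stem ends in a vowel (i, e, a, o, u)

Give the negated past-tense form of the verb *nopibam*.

nopibamolmu

Since the final consonant of *nopibam* is /m/ (a nasal), it takes -ol, giving *nopibamol*.
Since the final sound of the past-tense form *nopibamol* is /l/ (a consonant), it takes -mu, giving *nopibamolmu*.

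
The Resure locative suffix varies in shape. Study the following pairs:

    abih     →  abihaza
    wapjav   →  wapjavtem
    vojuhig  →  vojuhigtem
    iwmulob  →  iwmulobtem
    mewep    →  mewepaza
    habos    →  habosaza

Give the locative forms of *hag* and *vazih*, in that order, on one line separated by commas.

The suffix is conditioned by the final consonant: -aza when the stem ends in a voiceless consonant (*abih*, *mewep*, *habos*); -tem when the stem ends in a voiced consonant (*wapjav*, *vojuhig*, *iwmulob*).
*hag* — final consonant /g/ (voiced) → -tem → *hagtem*.
*vazih* — final consonant /h/ (voiceless) → -aza → *vazihaza*.

hagtem, vazihaza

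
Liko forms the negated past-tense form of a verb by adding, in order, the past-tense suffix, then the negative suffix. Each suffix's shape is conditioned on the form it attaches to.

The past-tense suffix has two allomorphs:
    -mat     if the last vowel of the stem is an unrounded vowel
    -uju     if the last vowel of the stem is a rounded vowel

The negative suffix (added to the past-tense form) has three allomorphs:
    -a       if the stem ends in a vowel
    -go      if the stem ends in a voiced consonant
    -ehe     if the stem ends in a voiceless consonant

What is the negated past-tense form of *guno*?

gunoujua

*guno* — last vowel /o/ (a rounded vowel) → -uju → *gunouju*.
Since the final sound of the past-tense form *gunouju* is /u/ (a vowel), it takes -a, giving *gunoujua*.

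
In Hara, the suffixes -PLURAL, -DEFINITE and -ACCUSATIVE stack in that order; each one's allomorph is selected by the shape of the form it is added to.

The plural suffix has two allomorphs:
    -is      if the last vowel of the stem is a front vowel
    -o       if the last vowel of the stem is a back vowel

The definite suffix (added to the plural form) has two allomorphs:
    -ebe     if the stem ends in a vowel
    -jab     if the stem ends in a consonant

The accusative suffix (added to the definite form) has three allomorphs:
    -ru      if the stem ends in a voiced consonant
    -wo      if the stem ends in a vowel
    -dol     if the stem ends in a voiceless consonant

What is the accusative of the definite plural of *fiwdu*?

The last vowel of *fiwdu* is /u/, which is a back vowel, so the plural suffix is -o, giving *fiwduo*.
Since the final sound of the plural form *fiwduo* is /o/ (a vowel), it takes -ebe, giving *fiwduoebe*.
Since the final sound of the definite form *fiwduoebe* is /e/ (a vowel), it takes -wo, giving *fiwduoebewo*.

fiwduoebewo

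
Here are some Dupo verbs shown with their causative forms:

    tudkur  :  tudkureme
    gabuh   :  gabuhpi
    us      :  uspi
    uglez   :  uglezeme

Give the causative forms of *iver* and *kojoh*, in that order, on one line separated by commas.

Looking at the final consonant of each stem: -pi when the stem ends in a voiceless consonant (*gabuh*, *us*); -eme when the stem ends in a voiced consonant (*tudkur*, *uglez*).
The final consonant of *iver* is /r/, which is voiced, so the suffix is -eme, giving *ivereme*.
*kojoh* — final consonant /h/ (voiceless) → -pi → *kojohpi*.

ivereme, kojohpi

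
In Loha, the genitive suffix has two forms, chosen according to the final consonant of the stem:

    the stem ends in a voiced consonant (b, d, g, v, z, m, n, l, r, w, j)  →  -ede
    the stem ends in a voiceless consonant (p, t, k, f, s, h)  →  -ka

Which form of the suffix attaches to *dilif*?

-ka

The final consonant of *dilif* is /f/, which is voiceless, so the suffix is -ka.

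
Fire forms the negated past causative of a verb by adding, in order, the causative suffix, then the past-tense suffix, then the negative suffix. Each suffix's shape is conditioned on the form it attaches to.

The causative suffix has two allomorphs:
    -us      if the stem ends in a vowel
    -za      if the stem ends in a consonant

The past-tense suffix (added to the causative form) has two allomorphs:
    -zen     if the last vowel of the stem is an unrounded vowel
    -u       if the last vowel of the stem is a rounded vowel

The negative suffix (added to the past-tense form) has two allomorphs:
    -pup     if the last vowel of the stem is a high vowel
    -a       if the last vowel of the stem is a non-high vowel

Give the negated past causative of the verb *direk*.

direkzazena

The final sound of *direk* is /k/, which is a consonant, so the causative suffix is -za, giving *direkza*.
Since the last vowel of the causative form *direkza* is /a/ (an unrounded vowel), it takes -zen, giving *direkzazen*.
Since the last vowel of the past-tense form *direkzazen* is /e/ (a non-high vowel), it takes -a, giving *direkzazena*.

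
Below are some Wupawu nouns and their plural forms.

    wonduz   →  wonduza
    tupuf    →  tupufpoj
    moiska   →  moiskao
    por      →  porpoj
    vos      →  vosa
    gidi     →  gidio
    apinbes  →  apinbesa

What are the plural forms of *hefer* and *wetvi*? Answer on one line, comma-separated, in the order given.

heferpoj, wetvio

The suffix is conditioned by the final sound: -a when the stem ends in a sibilant (*wonduz*, *vos*, *apinbes*); -poj when the stem ends in a non-sibilant consonant (*tupuf*, *por*); -o when the stem ends in a vowel (*moiska*, *gidi*).
Since the final sound of *hefer* is /r/ (a non-sibilant consonant), it takes -poj, giving *heferpoj*.
The final sound of *wetvi* is /i/, which is a vowel, so the suffix is -o, giving *wetvio*.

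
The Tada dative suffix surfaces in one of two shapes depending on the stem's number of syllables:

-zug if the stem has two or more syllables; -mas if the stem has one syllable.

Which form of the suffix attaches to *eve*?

With 2 syllables, *eve* takes -zug.

-zug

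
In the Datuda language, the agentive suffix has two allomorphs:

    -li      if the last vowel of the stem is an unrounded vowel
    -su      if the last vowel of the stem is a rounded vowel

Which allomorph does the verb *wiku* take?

*wiku* — last vowel /u/ (a rounded vowel) → -su.

-su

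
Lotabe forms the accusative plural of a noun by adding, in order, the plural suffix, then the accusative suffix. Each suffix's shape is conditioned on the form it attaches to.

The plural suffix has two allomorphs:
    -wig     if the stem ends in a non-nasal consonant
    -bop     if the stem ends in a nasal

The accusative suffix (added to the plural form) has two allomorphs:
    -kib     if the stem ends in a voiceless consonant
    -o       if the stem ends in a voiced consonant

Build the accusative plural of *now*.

nowwigo

Since the final consonant of *now* is /w/ (non-nasal), it takes -wig, giving *nowwig*.
The plural form *nowwig* — final consonant /g/ (voiced) → -o → *nowwigo*.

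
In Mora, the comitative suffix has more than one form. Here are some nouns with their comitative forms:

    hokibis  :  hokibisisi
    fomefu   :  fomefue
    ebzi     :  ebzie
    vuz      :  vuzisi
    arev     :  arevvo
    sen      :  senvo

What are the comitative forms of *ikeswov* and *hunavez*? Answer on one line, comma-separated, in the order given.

Looking at the final sound of each stem: -isi when the stem ends in a sibilant (*hokibis*, *vuz*); -vo when the stem ends in a non-sibilant consonant (*arev*, *sen*); -e when the stem ends in a vowel (*fomefu*, *ebzi*).
Since the final sound of *ikeswov* is /v/ (a non-sibilant consonant), it takes -vo, giving *ikeswovvo*.
*hunavez* — final sound /z/ (a sibilant) → -isi → *hunavezisi*.

ikeswovvo, hunavezisi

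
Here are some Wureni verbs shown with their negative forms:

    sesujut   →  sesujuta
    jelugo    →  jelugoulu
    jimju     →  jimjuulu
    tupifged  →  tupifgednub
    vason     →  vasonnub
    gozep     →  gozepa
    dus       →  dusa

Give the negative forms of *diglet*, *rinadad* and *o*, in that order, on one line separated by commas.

The alternation tracks the final sound of the stem — -a when the stem ends in a voiceless consonant (*sesujut*, *gozep*, *dus*); -nub when the stem ends in a voiced consonant (*tupifged*, *vason*); -ulu when the stem ends in a vowel (*jelugo*, *jimju*).
*diglet*: final sound = /t/, a voiceless consonant → -a → *digleta*.
The final sound of *rinadad* is /d/, which is a voiced consonant, so the suffix is -nub, giving *rinadadnub*.
*o*: final sound = /o/, a vowel → -ulu → *oulu*.

digleta, rinadadnub, oulu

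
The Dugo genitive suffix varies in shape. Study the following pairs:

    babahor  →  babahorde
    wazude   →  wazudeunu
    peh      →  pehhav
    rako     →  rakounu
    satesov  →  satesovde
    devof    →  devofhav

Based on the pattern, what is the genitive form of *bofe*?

The suffix is conditioned by the final sound: -hav when the stem ends in a voiceless consonant (*peh*, *devof*); -de when the stem ends in a voiced consonant (*babahor*, *satesov*); -unu when the stem ends in a vowel (*wazude*, *rako*).
*bofe*: final sound = /e/, a vowel → -unu → *bofeunu*.

bofeunu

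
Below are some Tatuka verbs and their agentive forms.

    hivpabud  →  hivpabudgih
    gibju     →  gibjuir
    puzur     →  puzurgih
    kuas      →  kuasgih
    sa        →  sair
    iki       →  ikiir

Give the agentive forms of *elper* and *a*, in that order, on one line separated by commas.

elpergih, air

Looking at the final sound of each stem: -gih when the stem ends in a consonant (*hivpabud*, *puzur*, *kuas*); -ir when the stem ends in a vowel (*gibju*, *sa*, *iki*).
The final sound of *elper* is /r/, which is a consonant, so the suffix is -gih, giving *elpergih*.
Since the final sound of *a* is /a/ (a vowel), it takes -ir, giving *air*.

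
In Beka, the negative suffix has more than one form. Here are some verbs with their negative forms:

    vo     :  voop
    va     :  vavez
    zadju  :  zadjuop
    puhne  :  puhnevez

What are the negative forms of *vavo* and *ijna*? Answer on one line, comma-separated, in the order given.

The pattern is rounding harmony: -op when the last vowel of the stem is a rounded vowel (*vo*, *zadju*); -vez when the last vowel of the stem is an unrounded vowel (*va*, *puhne*).
*vavo*: last vowel = /o/, a rounded vowel → -op → *vavoop*.
Since the last vowel of *ijna* is /a/ (an unrounded vowel), it takes -vez, giving *ijnavez*.

vavoop, ijnavez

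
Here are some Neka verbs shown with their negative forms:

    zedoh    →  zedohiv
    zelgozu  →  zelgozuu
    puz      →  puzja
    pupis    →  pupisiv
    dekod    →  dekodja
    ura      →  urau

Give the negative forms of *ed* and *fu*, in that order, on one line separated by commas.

The pattern is voicing of the final sound: -iv when the stem ends in a voiceless consonant (*zedoh*, *pupis*); -ja when the stem ends in a voiced consonant (*puz*, *dekod*); -u when the stem ends in a vowel (*zelgozu*, *ura*).
Since the final sound of *ed* is /d/ (a voiced consonant), it takes -ja, giving *edja*.
The final sound of *fu* is /u/, which is a vowel, so the suffix is -u, giving *fuu*.

edja, fuu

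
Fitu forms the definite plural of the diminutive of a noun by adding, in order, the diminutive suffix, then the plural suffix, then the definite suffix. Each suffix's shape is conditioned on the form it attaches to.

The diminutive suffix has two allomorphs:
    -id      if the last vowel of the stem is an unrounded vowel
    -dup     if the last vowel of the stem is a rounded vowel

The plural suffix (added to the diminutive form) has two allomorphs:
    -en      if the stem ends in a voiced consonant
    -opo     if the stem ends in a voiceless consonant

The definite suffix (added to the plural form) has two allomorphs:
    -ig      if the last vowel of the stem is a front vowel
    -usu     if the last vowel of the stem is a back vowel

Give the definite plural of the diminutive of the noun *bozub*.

Since the last vowel of *bozub* is /u/ (a rounded vowel), it takes -dup, giving *bozubdup*.
The diminutive form *bozubdup* — final consonant /p/ (voiceless) → -opo → *bozubdupopo*.
The plural form *bozubdupopo* — last vowel /o/ (a back vowel) → -usu → *bozubdupopousu*.

bozubdupopousu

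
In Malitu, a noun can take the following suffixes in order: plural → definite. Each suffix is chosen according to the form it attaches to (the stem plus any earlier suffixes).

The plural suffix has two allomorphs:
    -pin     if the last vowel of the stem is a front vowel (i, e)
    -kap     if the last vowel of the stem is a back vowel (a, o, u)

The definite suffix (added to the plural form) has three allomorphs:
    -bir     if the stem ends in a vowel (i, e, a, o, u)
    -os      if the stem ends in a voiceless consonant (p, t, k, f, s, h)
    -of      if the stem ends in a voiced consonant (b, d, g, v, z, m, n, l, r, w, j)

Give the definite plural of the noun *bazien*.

*bazien*: last vowel = /e/, a front vowel → -pin → *bazienpin*.
Since the final sound of the plural form *bazienpin* is /n/ (a voiced consonant), it takes -of, giving *bazienpinof*.

bazienpinof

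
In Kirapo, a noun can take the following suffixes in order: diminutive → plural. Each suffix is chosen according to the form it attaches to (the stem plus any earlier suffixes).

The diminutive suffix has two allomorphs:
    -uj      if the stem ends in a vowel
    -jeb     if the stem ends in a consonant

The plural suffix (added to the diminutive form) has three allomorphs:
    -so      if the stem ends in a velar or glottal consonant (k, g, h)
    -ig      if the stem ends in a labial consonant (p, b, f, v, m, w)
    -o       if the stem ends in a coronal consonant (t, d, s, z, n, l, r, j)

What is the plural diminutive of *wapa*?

wapaujo

Since the final sound of *wapa* is /a/ (a vowel), it takes -uj, giving *wapauj*.
Since the final consonant of the diminutive form *wapauj* is /j/ (coronal), it takes -o, giving *wapaujo*.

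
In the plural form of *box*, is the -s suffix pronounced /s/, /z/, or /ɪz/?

The stem *box* ends in a sibilant (/s, z, ʃ, ʒ, tʃ, dʒ/).
The plural suffix surfaces as /ɪz/ after sibilants, /s/ after other voiceless consonants, and /z/ after other voiced sounds.
So the plural -s on *box* is pronounced /ɪz/.

/ɪz/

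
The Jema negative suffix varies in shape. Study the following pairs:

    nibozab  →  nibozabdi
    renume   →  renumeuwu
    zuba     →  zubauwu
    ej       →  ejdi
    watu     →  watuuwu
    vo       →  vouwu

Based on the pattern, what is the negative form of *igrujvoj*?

igrujvojdi

Looking at the final sound of each stem: -di when the stem ends in a consonant (*nibozab*, *ej*); -uwu when the stem ends in a vowel (*renume*, *zuba*, *watu*, *vo*).
*igrujvoj*: final sound = /j/, a consonant → -di → *igrujvojdi*.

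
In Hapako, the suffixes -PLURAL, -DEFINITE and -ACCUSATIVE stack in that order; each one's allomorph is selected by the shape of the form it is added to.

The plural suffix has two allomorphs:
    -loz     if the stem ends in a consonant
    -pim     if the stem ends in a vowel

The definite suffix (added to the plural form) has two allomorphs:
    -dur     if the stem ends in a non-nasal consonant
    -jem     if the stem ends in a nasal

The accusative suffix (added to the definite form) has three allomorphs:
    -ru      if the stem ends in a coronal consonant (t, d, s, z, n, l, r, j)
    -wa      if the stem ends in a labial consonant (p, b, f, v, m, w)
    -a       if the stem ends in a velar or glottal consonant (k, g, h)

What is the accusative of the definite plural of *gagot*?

gagotlozdurru

The final sound of *gagot* is /t/, which is a consonant, so the plural suffix is -loz, giving *gagotloz*.
The plural form *gagotloz*: final consonant = /z/, non-nasal → -dur → *gagotlozdur*.
The final consonant of the definite form *gagotlozdur* is /r/, which is coronal, so the accusative suffix is -ru, giving *gagotlozdurru*.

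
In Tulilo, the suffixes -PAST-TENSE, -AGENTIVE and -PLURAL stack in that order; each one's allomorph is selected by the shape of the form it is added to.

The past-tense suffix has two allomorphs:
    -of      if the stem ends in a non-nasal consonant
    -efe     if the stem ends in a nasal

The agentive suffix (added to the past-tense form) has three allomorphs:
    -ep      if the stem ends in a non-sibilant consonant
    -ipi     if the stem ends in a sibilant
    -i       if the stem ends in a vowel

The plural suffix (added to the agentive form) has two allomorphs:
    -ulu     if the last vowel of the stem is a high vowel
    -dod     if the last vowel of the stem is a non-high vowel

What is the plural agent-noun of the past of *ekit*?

ekitofepdod

*ekit* — final consonant /t/ (non-nasal) → -of → *ekitof*.
The past-tense form *ekitof* — final sound /f/ (a non-sibilant consonant) → -ep → *ekitofep*.
The agentive form *ekitofep* — last vowel /e/ (a non-high vowel) → -dod → *ekitofepdod*.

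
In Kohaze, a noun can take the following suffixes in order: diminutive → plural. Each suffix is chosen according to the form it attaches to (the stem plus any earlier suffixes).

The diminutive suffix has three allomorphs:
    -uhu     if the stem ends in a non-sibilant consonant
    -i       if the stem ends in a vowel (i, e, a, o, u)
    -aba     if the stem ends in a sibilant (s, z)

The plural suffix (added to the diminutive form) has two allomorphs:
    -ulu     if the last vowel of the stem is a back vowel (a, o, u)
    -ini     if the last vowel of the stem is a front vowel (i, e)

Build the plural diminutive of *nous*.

nousabaulu

Since the final sound of *nous* is /s/ (a sibilant), it takes -aba, giving *nousaba*.
The diminutive form *nousaba* — last vowel /a/ (a back vowel) → -ulu → *nousabaulu*.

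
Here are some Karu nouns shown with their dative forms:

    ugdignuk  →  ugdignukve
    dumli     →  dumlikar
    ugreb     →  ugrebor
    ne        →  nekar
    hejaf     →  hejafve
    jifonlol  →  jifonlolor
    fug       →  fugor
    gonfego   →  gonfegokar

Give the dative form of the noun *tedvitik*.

tedvitikve

The pattern is voicing of the final sound: -ve when the stem ends in a voiceless consonant (*ugdignuk*, *hejaf*); -or when the stem ends in a voiced consonant (*ugreb*, *jifonlol*, *fug*); -kar when the stem ends in a vowel (*dumli*, *ne*, *gonfego*).
*tedvitik*: final sound = /k/, a voiceless consonant → -ve → *tedvitikve*.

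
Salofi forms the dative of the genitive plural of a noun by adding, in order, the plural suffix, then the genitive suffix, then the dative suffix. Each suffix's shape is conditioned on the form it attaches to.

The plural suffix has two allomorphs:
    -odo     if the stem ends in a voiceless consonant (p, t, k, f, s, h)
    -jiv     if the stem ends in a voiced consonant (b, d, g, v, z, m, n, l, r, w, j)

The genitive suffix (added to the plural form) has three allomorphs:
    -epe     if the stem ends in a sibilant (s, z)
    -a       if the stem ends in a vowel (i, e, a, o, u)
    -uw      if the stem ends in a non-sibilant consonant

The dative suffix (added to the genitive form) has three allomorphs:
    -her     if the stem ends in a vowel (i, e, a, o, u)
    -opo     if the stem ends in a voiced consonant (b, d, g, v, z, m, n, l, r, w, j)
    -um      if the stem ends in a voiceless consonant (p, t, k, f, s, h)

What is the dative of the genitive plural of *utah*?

The final consonant of *utah* is /h/, which is voiceless, so the plural suffix is -odo, giving *utahodo*.
The plural form *utahodo* — final sound /o/ (a vowel) → -a → *utahodoa*.
The genitive form *utahodoa* — final sound /a/ (a vowel) → -her → *utahodoaher*.

utahodoaher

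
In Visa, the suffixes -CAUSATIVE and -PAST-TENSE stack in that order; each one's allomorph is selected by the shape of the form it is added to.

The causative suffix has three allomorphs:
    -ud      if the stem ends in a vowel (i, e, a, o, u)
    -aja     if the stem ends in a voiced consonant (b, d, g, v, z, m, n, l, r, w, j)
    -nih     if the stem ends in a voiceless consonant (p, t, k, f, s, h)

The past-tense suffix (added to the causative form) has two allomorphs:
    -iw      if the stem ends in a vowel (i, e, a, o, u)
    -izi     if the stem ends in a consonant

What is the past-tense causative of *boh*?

Since the final sound of *boh* is /h/ (a voiceless consonant), it takes -nih, giving *bohnih*.
The causative form *bohnih* — final sound /h/ (a consonant) → -izi → *bohnihizi*.

bohnihizi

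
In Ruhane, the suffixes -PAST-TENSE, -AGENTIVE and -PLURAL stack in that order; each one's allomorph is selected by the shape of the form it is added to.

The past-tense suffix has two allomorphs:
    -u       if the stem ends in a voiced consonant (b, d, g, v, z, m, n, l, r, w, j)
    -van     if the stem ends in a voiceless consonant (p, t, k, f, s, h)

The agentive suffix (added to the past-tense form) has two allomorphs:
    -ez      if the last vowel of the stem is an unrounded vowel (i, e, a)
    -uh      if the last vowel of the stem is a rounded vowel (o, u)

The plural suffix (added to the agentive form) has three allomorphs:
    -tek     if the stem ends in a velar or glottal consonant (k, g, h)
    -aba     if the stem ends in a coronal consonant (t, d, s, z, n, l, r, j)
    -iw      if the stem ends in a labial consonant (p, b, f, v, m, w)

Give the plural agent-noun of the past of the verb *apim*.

apimuuhtek

The final consonant of *apim* is /m/, which is voiced, so the past-tense suffix is -u, giving *apimu*.
The past-tense form *apimu* — last vowel /u/ (a rounded vowel) → -uh → *apimuuh*.
Since the final consonant of the agentive form *apimuuh* is /h/ (velar/glottal), it takes -tek, giving *apimuuhtek*.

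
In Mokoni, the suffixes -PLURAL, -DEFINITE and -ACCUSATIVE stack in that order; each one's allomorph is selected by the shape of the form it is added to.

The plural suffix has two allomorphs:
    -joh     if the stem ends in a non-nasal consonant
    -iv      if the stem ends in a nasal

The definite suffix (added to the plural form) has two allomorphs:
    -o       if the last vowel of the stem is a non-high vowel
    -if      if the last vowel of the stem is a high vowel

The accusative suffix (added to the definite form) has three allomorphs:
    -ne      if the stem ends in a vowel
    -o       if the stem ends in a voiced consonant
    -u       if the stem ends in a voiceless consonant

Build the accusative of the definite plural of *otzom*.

otzomivifu

*otzom* — final consonant /m/ (a nasal) → -iv → *otzomiv*.
The plural form *otzomiv* — last vowel /i/ (a high vowel) → -if → *otzomivif*.
Since the final sound of the definite form *otzomivif* is /f/ (a voiceless consonant), it takes -u, giving *otzomivifu*.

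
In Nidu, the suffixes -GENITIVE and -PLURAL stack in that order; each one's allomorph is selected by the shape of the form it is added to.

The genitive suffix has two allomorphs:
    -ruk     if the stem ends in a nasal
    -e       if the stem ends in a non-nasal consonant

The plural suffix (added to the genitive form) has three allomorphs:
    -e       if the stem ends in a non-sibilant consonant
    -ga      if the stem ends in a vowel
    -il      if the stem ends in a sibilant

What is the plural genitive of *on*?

onruke

Since the final consonant of *on* is /n/ (a nasal), it takes -ruk, giving *onruk*.
The genitive form *onruk* — final sound /k/ (a non-sibilant consonant) → -e → *onruke*.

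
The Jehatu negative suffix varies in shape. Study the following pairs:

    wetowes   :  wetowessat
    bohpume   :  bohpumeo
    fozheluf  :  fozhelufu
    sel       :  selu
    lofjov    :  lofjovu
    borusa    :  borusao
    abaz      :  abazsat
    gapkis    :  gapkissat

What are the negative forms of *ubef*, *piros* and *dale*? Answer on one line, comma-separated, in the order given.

ubefu, pirossat, daleo

The suffix is conditioned by the final sound: -sat when the stem ends in a sibilant (*wetowes*, *abaz*, *gapkis*); -u when the stem ends in a non-sibilant consonant (*fozheluf*, *sel*, *lofjov*); -o when the stem ends in a vowel (*bohpume*, *borusa*).
*ubef*: final sound = /f/, a non-sibilant consonant → -u → *ubefu*.
*piros*: final sound = /s/, a sibilant → -sat → *pirossat*.
The final sound of *dale* is /e/, which is a vowel, so the suffix is -o, giving *daleo*.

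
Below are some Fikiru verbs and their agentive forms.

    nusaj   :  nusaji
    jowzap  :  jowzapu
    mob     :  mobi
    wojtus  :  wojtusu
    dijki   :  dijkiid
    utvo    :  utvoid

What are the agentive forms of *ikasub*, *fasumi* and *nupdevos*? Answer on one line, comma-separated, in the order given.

The suffix is conditioned by the final sound: -u when the stem ends in a voiceless consonant (*jowzap*, *wojtus*); -i when the stem ends in a voiced consonant (*nusaj*, *mob*); -id when the stem ends in a vowel (*dijki*, *utvo*).
Since the final sound of *ikasub* is /b/ (a voiced consonant), it takes -i, giving *ikasubi*.
Since the final sound of *fasumi* is /i/ (a vowel), it takes -id, giving *fasumiid*.
*nupdevos* — final sound /s/ (a voiceless consonant) → -u → *nupdevosu*.

ikasubi, fasumiid, nupdevosu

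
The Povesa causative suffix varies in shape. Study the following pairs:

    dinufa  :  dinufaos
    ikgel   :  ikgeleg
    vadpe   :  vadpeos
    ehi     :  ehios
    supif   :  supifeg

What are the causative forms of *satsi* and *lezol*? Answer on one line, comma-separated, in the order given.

The alternation tracks the final sound of the stem — -eg when the stem ends in a consonant (*ikgel*, *supif*); -os when the stem ends in a vowel (*dinufa*, *vadpe*, *ehi*).
*satsi*: final sound = /i/, a vowel → -os → *satsios*.
Since the final sound of *lezol* is /l/ (a consonant), it takes -eg, giving *lezoleg*.

satsios, lezoleg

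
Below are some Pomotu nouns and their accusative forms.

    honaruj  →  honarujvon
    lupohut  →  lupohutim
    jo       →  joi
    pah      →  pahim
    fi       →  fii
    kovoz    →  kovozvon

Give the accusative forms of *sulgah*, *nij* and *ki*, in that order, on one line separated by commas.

sulgahim, nijvon, kii

Looking at the final sound of each stem: -im when the stem ends in a voiceless consonant (*lupohut*, *pah*); -von when the stem ends in a voiced consonant (*honaruj*, *kovoz*); -i when the stem ends in a vowel (*jo*, *fi*).
The final sound of *sulgah* is /h/, which is a voiceless consonant, so the suffix is -im, giving *sulgahim*.
*nij*: final sound = /j/, a voiced consonant → -von → *nijvon*.
*ki* — final sound /i/ (a vowel) → -i → *kii*.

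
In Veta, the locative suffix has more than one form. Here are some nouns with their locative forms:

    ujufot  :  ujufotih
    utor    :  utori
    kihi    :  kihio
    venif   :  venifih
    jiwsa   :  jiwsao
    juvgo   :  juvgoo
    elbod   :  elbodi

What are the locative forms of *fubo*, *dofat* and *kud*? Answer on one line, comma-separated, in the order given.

fuboo, dofatih, kudi

The alternation tracks the final sound of the stem — -ih when the stem ends in a voiceless consonant (*ujufot*, *venif*); -i when the stem ends in a voiced consonant (*utor*, *elbod*); -o when the stem ends in a vowel (*kihi*, *jiwsa*, *juvgo*).
*fubo* — final sound /o/ (a vowel) → -o → *fuboo*.
The final sound of *dofat* is /t/, which is a voiceless consonant, so the suffix is -ih, giving *dofatih*.
*kud*: final sound = /d/, a voiced consonant → -i → *kudi*.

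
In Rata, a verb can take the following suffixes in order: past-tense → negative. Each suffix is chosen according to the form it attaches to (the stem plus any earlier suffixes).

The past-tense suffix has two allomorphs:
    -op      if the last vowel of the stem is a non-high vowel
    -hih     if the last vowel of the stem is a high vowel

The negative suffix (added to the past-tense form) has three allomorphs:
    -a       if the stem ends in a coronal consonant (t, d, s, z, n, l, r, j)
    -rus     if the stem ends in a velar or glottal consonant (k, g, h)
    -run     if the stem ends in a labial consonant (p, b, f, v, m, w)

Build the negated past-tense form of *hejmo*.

Since the last vowel of *hejmo* is /o/ (a non-high vowel), it takes -op, giving *hejmoop*.
The past-tense form *hejmoop*: final consonant = /p/, labial → -run → *hejmooprun*.

hejmooprun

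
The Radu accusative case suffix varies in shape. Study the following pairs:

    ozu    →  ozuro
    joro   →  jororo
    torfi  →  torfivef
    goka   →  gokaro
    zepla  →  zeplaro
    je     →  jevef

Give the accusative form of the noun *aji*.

ajivef

The pattern is front/back vowel harmony: -vef when the last vowel of the stem is a front vowel (*torfi*, *je*); -ro when the last vowel of the stem is a back vowel (*ozu*, *joro*, *goka*, *zepla*).
The last vowel of *aji* is /i/, which is a front vowel, so the suffix is -vef, giving *ajivef*.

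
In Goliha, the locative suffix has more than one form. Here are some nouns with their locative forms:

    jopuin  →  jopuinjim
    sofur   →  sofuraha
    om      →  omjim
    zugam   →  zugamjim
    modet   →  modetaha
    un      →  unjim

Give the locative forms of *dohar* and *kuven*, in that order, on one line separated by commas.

doharaha, kuvenjim

The suffix is conditioned by the final consonant: -jim when the stem ends in a nasal (*jopuin*, *om*, *zugam*, *un*); -aha when the stem ends in a non-nasal consonant (*sofur*, *modet*).
*dohar* — final consonant /r/ (non-nasal) → -aha → *doharaha*.
*kuven*: final consonant = /n/, a nasal → -jim → *kuvenjim*.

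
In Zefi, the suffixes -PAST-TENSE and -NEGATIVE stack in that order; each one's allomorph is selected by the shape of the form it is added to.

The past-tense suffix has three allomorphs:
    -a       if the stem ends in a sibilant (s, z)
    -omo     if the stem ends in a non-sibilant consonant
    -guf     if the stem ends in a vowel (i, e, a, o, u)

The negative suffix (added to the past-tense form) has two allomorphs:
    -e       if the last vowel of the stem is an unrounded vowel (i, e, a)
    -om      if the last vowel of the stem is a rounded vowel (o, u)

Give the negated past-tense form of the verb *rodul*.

Since the final sound of *rodul* is /l/ (a non-sibilant consonant), it takes -omo, giving *rodulomo*.
Since the last vowel of the past-tense form *rodulomo* is /o/ (a rounded vowel), it takes -om, giving *rodulomoom*.

rodulomoom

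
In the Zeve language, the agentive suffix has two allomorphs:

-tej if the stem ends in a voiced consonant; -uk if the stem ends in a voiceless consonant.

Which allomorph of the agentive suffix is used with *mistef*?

-uk

*mistef* — final consonant /f/ (voiceless) → -uk.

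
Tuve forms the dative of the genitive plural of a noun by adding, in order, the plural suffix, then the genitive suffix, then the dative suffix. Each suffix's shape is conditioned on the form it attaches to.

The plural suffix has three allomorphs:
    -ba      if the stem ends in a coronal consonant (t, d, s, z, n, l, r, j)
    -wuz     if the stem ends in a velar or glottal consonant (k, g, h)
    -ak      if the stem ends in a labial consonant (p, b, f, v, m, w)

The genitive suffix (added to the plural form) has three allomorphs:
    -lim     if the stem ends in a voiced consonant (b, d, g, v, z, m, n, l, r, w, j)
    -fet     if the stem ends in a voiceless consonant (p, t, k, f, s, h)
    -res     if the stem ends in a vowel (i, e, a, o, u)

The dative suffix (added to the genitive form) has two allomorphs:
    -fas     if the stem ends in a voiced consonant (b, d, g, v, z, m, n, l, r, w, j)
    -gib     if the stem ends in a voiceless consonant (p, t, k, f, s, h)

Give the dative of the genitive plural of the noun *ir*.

irbaresgib

*ir* — final consonant /r/ (coronal) → -ba → *irba*.
The plural form *irba*: final sound = /a/, a vowel → -res → *irbares*.
The genitive form *irbares* — final consonant /s/ (voiceless) → -gib → *irbaresgib*.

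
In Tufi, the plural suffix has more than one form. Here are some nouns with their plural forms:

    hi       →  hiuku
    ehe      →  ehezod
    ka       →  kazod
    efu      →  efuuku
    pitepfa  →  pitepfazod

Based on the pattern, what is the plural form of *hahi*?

The suffix is conditioned by the last vowel: -uku when the last vowel of the stem is a high vowel (*hi*, *efu*); -zod when the last vowel of the stem is a non-high vowel (*ehe*, *ka*, *pitepfa*).
The last vowel of *hahi* is /i/, which is a high vowel, so the suffix is -uku, giving *hahiuku*.

hahiuku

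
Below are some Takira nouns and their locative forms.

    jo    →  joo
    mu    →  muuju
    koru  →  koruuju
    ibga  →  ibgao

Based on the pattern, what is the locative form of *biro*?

Looking at the last vowel of each stem: -uju when the last vowel of the stem is a high vowel (*mu*, *koru*); -o when the last vowel of the stem is a non-high vowel (*jo*, *ibga*).
The last vowel of *biro* is /o/, which is a non-high vowel, so the suffix is -o, giving *biroo*.

biroo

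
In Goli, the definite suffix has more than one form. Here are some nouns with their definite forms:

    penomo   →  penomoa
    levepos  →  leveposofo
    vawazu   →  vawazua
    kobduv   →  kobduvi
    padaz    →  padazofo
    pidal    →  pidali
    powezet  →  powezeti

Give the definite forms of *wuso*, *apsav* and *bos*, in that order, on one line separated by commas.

The alternation tracks the final sound of the stem — -ofo when the stem ends in a sibilant (*levepos*, *padaz*); -i when the stem ends in a non-sibilant consonant (*kobduv*, *pidal*, *powezet*); -a when the stem ends in a vowel (*penomo*, *vawazu*).
*wuso*: final sound = /o/, a vowel → -a → *wusoa*.
*apsav*: final sound = /v/, a non-sibilant consonant → -i → *apsavi*.
*bos* — final sound /s/ (a sibilant) → -ofo → *bosofo*.

wusoa, apsavi, bosofo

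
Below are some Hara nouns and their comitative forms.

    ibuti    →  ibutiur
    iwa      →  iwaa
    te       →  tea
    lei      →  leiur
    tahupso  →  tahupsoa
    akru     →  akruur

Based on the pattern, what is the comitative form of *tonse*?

tonsea

The alternation tracks the last vowel of the stem — -ur when the last vowel of the stem is a high vowel (*ibuti*, *lei*, *akru*); -a when the last vowel of the stem is a non-high vowel (*iwa*, *te*, *tahupso*).
The last vowel of *tonse* is /e/, which is a non-high vowel, so the suffix is -a, giving *tonsea*.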